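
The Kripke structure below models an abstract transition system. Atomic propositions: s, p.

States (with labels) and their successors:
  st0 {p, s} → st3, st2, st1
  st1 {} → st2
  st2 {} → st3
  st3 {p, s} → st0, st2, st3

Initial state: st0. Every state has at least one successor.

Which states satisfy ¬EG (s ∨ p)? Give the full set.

States satisfying s ∨ p: {st0, st3}.
States satisfying EG (s ∨ p): {st0, st3}.
States satisfying ¬EG (s ∨ p): {st1, st2}.

{st1, st2}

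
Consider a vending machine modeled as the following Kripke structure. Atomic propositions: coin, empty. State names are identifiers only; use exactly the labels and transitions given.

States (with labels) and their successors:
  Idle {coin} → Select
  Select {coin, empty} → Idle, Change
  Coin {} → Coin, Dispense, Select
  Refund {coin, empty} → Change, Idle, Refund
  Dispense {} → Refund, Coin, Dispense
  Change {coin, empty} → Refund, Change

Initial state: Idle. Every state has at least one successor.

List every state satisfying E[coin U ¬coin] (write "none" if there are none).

States satisfying coin: {Idle, Select, Refund, Change}.
States satisfying ¬coin: {Coin, Dispense}.
States satisfying E[coin U ¬coin]: {Coin, Dispense}.

{Coin, Dispense}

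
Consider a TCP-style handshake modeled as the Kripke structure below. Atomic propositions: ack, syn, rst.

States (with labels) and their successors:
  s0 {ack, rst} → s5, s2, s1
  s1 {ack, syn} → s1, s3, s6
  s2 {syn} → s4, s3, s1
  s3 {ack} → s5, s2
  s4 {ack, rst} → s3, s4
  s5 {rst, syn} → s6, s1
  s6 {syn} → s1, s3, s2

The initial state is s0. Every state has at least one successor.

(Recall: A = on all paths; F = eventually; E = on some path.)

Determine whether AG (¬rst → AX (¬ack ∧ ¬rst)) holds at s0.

Violated

States satisfying ¬rst → AX (¬ack ∧ ¬rst): {s0, s4, s5}.
States satisfying AG (¬rst → AX (¬ack ∧ ¬rst)): ∅.
s1 is reachable from s0 and violates ¬rst → AX (¬ack ∧ ¬rst), so AG fails at s0.
s0 ∉ Sat(AG (¬rst → AX (¬ack ∧ ¬rst))).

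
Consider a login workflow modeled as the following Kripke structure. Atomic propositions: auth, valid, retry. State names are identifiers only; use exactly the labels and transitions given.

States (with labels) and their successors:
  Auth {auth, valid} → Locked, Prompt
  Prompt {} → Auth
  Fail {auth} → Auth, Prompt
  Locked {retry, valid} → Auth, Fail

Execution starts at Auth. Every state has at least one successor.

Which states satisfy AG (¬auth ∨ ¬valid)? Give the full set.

States satisfying ¬auth ∨ ¬valid: {Prompt, Fail, Locked}.
States satisfying AG (¬auth ∨ ¬valid): ∅.

none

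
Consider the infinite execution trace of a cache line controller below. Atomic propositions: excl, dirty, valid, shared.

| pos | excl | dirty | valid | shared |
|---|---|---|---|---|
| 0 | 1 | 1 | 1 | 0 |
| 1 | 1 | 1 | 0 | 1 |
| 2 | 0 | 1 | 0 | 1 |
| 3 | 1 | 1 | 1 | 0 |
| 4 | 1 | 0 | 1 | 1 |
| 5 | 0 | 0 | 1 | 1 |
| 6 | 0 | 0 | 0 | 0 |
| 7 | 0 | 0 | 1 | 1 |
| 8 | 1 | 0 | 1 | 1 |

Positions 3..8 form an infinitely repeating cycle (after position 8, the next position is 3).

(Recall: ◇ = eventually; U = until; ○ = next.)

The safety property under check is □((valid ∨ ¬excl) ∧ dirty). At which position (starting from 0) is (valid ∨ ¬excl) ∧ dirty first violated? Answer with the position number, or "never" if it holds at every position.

Check (valid ∨ ¬excl) ∧ dirty at each position in order: 0 ✓.
At position 1 the labels are {dirty, excl, shared}, so (valid ∨ ¬excl) ∧ dirty is false there. This is the first violation.

1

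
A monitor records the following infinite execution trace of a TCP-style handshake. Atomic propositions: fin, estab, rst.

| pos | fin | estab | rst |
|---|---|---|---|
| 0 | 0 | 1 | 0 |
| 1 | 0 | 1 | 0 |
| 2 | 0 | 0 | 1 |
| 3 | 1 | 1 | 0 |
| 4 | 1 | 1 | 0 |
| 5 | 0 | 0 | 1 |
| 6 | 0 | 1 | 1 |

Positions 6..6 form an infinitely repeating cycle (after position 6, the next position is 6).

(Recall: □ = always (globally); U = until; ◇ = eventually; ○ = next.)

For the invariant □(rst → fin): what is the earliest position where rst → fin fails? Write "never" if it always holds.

2

Check rst → fin at each position in order: 0 ✓, 1 ✓.
At position 2 the labels are {rst}, so rst → fin is false there. This is the first violation.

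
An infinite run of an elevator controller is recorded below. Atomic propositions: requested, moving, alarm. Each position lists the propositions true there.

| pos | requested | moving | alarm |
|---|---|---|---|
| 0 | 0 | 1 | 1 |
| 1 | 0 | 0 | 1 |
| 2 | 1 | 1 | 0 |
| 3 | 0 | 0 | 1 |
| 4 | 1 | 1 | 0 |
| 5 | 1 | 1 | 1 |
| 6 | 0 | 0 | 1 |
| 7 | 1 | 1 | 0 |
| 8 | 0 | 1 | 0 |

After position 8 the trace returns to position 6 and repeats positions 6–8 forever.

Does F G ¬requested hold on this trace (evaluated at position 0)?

G ¬requested is false at every position 0..8, so it never becomes true and F G ¬requested fails.

Violated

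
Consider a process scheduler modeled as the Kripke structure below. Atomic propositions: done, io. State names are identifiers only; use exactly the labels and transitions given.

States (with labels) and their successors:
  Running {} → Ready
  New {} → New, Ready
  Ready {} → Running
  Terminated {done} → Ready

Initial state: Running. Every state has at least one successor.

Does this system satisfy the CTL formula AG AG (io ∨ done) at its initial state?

Violated

States satisfying AG (io ∨ done): ∅.
States satisfying AG AG (io ∨ done): ∅.
Ready is reachable from Running and violates AG (io ∨ done), so AG fails at Running.
Running ∉ Sat(AG AG (io ∨ done)).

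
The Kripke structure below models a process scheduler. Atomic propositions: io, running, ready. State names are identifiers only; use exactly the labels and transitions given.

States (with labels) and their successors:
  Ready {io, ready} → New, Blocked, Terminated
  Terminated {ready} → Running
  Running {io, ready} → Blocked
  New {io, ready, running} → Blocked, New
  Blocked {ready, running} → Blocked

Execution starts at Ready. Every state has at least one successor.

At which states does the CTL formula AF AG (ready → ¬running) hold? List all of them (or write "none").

none

States satisfying AG (ready → ¬running): ∅.
States satisfying AF AG (ready → ¬running): ∅.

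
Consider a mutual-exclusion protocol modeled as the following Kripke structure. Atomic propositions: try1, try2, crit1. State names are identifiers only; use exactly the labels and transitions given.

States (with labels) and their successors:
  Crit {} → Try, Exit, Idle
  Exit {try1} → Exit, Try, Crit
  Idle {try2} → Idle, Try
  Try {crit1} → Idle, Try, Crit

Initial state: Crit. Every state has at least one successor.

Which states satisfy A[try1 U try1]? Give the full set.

{Exit}

States satisfying try1: {Exit}.
States satisfying A[try1 U try1]: {Exit}.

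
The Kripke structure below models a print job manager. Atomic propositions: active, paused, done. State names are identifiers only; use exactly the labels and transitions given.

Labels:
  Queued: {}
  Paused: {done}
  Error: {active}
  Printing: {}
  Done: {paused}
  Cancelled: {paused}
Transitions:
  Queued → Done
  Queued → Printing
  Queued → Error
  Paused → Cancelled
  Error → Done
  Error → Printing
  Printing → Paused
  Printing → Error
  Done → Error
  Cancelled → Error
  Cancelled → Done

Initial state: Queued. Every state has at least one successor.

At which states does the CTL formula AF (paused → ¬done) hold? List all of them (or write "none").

{Queued, Paused, Error, Printing, Done, Cancelled}

States satisfying paused → ¬done: {Queued, Paused, Error, Printing, Done, Cancelled}.
States satisfying AF (paused → ¬done): {Queued, Paused, Error, Printing, Done, Cancelled}.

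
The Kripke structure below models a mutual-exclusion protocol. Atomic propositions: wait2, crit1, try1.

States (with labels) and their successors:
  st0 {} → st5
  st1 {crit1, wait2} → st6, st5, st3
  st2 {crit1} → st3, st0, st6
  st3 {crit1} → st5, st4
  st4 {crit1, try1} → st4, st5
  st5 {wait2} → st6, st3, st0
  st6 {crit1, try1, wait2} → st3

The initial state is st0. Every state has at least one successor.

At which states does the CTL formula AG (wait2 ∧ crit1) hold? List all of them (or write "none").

none

States satisfying wait2 ∧ crit1: {st1, st6}.
States satisfying AG (wait2 ∧ crit1): ∅.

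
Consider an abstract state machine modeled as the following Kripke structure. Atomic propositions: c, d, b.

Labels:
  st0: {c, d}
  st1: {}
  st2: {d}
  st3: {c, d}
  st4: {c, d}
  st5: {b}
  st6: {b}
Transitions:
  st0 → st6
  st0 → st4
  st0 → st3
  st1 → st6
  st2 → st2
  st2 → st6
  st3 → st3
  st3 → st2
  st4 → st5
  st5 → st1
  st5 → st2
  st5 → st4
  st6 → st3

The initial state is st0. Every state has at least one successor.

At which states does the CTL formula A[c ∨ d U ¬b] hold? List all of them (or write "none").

States satisfying c ∨ d: {st0, st2, st3, st4}.
States satisfying ¬b: {st0, st1, st2, st3, st4}.
States satisfying A[c ∨ d U ¬b]: {st0, st1, st2, st3, st4}.

{st0, st1, st2, st3, st4}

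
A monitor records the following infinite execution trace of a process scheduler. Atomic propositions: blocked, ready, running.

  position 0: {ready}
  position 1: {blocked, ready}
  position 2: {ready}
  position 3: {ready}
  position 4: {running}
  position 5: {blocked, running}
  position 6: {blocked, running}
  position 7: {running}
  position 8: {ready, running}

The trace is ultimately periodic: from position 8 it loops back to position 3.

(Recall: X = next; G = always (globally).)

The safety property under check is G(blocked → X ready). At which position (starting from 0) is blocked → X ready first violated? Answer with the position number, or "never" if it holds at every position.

Check blocked → X ready at each position in order: 0 ✓, 1 ✓, 2 ✓, 3 ✓, 4 ✓.
At position 5 the labels are {blocked, running} and the next position 6 has {blocked, running}, so blocked → X ready is false there. This is the first violation.

5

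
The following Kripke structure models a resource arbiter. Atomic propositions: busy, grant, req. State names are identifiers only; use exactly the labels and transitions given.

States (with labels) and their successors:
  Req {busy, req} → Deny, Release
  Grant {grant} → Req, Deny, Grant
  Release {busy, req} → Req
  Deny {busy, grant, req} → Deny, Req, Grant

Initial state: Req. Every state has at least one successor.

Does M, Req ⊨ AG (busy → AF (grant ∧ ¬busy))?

No

States satisfying busy → AF (grant ∧ ¬busy): {Grant}.
States satisfying AG (busy → AF (grant ∧ ¬busy)): ∅.
Deny is reachable from Req and violates busy → AF (grant ∧ ¬busy), so AG fails at Req.
Req ∉ Sat(AG (busy → AF (grant ∧ ¬busy))).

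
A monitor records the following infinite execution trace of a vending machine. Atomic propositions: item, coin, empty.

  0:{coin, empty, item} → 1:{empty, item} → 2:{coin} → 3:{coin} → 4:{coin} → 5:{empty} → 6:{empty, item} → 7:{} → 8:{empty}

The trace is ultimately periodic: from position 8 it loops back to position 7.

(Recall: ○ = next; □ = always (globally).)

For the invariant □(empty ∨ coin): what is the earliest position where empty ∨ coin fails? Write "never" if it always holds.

Check empty ∨ coin at each position in order: 0 ✓, 1 ✓, 2 ✓, 3 ✓, 4 ✓, 5 ✓, 6 ✓.
At position 7 the labels are {}, so empty ∨ coin is false there. This is the first violation.

7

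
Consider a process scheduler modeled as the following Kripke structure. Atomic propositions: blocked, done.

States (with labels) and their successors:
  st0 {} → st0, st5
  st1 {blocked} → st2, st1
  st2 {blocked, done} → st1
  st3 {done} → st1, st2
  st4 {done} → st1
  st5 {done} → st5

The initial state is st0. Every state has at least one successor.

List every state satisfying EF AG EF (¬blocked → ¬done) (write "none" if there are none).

{st1, st2, st3, st4}

States satisfying AG EF (¬blocked → ¬done): {st1, st2, st3, st4}.
States satisfying EF AG EF (¬blocked → ¬done): {st1, st2, st3, st4}.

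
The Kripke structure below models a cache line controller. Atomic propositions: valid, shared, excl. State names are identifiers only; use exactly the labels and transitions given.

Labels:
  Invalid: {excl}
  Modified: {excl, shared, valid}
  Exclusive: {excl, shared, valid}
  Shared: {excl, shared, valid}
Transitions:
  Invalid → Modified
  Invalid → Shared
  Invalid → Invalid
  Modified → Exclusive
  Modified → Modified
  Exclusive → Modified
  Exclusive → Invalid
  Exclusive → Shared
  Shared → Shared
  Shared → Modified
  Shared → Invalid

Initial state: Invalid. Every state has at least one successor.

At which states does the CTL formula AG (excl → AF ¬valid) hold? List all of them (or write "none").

none

States satisfying excl → AF ¬valid: {Invalid}.
States satisfying AG (excl → AF ¬valid): ∅.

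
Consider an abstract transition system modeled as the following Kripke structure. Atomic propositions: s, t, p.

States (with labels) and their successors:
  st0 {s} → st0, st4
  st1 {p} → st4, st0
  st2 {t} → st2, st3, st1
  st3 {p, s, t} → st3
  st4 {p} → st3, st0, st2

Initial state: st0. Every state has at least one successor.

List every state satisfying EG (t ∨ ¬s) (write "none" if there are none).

States satisfying t ∨ ¬s: {st1, st2, st3, st4}.
States satisfying EG (t ∨ ¬s): {st1, st2, st3, st4}.

{st1, st2, st3, st4}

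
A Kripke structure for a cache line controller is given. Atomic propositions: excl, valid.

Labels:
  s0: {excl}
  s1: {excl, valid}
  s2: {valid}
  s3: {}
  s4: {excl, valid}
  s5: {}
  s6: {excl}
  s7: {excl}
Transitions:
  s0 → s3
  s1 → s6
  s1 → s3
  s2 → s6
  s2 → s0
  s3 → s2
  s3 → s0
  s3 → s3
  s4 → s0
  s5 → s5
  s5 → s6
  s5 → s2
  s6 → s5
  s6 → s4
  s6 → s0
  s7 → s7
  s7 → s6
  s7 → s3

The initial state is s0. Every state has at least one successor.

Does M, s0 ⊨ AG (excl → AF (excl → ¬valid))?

States satisfying excl → AF (excl → ¬valid): {s0, s1, s2, s3, s4, s5, s6, s7}.
States satisfying AG (excl → AF (excl → ¬valid)): {s0, s1, s2, s3, s4, s5, s6, s7}.
Every state reachable from s0 satisfies excl → AF (excl → ¬valid).
s0 ∈ Sat(AG (excl → AF (excl → ¬valid))).

Satisfied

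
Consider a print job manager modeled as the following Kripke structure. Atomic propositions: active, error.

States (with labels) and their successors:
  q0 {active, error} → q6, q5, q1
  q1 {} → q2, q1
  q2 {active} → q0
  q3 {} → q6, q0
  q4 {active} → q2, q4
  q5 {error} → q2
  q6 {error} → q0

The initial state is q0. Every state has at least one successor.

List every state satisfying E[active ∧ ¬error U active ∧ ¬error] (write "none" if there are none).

{q2, q4}

States satisfying active ∧ ¬error: {q2, q4}.
States satisfying E[active ∧ ¬error U active ∧ ¬error]: {q2, q4}.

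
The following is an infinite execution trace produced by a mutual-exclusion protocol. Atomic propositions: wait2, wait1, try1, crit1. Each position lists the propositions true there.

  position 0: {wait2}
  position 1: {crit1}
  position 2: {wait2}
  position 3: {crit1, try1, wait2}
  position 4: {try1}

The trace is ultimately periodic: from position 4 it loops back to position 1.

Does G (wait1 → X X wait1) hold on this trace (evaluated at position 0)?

Satisfied

wait1 → X X wait1 holds at every position 0..4, and those are all positions ever visited, so G (wait1 → X X wait1) holds.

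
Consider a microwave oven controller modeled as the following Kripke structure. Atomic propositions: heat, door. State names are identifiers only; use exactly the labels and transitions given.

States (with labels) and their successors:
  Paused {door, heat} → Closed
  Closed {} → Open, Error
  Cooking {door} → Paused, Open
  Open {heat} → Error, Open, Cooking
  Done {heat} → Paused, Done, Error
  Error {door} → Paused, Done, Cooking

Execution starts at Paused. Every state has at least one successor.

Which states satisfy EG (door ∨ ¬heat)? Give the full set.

States satisfying door ∨ ¬heat: {Paused, Closed, Cooking, Error}.
States satisfying EG (door ∨ ¬heat): {Paused, Closed, Cooking, Error}.

{Paused, Closed, Cooking, Error}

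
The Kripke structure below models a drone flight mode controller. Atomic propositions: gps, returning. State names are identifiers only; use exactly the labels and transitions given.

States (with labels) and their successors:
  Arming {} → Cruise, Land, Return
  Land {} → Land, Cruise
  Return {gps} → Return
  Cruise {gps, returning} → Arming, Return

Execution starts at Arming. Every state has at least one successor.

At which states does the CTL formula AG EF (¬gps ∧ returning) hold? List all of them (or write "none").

States satisfying EF (¬gps ∧ returning): ∅.
States satisfying AG EF (¬gps ∧ returning): ∅.

none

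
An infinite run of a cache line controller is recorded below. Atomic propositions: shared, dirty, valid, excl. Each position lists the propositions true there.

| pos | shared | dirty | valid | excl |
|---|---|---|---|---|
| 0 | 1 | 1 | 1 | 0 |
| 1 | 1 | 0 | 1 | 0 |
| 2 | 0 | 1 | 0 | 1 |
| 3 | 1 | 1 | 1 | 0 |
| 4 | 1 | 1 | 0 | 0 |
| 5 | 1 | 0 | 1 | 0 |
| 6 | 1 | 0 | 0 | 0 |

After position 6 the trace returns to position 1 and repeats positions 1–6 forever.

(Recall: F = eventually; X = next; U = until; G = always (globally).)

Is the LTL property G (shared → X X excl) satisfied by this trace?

Does not hold

shared → X X excl must hold at every position from 0 onward. It fails at position 1, so G (shared → X X excl) is false.
Positions where shared holds: 0, 1, 3, 4, 5, 6.
Check X X excl at each: 0→ok, 1→fails, 3→fails, 4→fails, 5→fails, 6→ok.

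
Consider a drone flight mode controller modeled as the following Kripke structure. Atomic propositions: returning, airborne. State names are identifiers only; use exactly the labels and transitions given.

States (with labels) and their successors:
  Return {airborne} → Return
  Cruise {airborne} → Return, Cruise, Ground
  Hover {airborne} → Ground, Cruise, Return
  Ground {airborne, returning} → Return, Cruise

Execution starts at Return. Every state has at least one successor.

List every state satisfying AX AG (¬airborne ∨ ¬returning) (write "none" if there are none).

States satisfying AG (¬airborne ∨ ¬returning): {Return}.
States satisfying AX AG (¬airborne ∨ ¬returning): {Return}.

{Return}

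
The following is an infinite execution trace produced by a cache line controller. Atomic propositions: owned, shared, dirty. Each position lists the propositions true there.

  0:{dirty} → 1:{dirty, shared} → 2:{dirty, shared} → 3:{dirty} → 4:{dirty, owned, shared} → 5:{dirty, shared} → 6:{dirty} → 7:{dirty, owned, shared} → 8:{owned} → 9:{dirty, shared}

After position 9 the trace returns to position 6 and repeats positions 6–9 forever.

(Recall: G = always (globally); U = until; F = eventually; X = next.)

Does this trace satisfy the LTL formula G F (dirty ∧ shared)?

Holds

F (dirty ∧ shared) holds at every position 0..9, and those are all positions ever visited, so G F (dirty ∧ shared) holds.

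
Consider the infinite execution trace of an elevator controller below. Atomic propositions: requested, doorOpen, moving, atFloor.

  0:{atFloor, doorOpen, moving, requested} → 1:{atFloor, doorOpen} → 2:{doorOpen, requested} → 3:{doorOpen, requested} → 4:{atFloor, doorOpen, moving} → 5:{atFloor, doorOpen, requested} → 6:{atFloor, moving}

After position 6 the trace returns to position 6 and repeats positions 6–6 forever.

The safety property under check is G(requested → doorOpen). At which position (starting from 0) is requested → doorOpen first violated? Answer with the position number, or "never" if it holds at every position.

never

requested → doorOpen holds at every position 0..6, and those are all the positions the trace ever visits, so the invariant G(requested → doorOpen) is never violated.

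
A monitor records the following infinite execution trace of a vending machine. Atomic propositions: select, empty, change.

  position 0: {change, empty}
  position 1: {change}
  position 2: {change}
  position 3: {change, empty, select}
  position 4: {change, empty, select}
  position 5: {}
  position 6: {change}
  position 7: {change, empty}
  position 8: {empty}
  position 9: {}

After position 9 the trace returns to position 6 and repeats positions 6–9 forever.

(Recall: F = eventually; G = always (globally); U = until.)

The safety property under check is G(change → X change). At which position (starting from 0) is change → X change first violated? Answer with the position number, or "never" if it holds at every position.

4

Check change → X change at each position in order: 0 ✓, 1 ✓, 2 ✓, 3 ✓.
At position 4 the labels are {change, empty, select} and the next position 5 has {}, so change → X change is false there. This is the first violation.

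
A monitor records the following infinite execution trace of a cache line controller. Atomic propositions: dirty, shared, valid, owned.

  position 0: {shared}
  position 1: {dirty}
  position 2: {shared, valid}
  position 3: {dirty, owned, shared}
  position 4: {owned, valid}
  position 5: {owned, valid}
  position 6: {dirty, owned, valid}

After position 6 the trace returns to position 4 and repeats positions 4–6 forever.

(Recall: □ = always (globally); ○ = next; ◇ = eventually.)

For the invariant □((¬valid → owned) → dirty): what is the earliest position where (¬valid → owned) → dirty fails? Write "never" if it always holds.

2

Check (¬valid → owned) → dirty at each position in order: 0 ✓, 1 ✓.
At position 2 the labels are {shared, valid}, so (¬valid → owned) → dirty is false there. This is the first violation.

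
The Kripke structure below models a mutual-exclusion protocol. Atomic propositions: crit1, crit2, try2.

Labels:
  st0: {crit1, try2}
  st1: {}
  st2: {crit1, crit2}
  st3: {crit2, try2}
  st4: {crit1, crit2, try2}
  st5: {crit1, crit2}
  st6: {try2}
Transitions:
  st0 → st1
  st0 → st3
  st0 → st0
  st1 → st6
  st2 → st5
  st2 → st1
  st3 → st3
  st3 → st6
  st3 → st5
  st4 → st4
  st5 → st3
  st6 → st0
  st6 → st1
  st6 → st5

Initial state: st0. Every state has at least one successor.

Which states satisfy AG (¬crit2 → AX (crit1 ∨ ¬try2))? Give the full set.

States satisfying ¬crit2 → AX (crit1 ∨ ¬try2): {st2, st3, st4, st5, st6}.
States satisfying AG (¬crit2 → AX (crit1 ∨ ¬try2)): {st4}.

{st4}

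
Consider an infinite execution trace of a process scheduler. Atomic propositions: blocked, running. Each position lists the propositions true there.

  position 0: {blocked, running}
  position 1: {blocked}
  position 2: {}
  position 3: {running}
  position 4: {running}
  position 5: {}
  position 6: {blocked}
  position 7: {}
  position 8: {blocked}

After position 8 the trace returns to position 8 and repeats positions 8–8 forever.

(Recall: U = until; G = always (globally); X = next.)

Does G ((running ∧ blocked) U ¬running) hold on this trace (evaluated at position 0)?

(running ∧ blocked) U ¬running must hold at every position from 0 onward. It fails at position 3, so G ((running ∧ blocked) U ¬running) is false.

Does not hold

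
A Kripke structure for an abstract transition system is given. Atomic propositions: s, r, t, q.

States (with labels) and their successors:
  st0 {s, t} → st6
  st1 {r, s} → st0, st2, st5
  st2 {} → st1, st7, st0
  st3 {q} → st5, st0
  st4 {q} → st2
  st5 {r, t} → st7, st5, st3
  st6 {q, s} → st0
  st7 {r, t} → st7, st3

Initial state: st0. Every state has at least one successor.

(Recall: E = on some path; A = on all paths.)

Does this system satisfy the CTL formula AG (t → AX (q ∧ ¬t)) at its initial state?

Holds

States satisfying t → AX (q ∧ ¬t): {st0, st1, st2, st3, st4, st6}.
States satisfying AG (t → AX (q ∧ ¬t)): {st0, st6}.
Every state reachable from st0 satisfies t → AX (q ∧ ¬t).
st0 ∈ Sat(AG (t → AX (q ∧ ¬t))).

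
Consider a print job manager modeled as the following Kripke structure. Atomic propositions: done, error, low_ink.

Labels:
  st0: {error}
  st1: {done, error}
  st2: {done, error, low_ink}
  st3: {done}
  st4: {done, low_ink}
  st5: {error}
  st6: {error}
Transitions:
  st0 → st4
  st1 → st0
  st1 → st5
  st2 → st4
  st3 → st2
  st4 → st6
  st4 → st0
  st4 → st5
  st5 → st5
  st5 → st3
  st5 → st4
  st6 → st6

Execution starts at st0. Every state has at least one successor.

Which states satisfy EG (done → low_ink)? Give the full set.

States satisfying done → low_ink: {st0, st2, st4, st5, st6}.
States satisfying EG (done → low_ink): {st0, st2, st4, st5, st6}.

{st0, st2, st4, st5, st6}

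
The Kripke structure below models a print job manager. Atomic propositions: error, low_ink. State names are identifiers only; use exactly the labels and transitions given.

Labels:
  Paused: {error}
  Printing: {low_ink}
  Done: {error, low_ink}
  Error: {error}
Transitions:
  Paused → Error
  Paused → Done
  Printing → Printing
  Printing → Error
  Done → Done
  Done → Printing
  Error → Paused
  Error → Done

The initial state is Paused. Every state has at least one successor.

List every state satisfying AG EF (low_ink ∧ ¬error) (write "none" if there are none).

States satisfying EF (low_ink ∧ ¬error): {Paused, Printing, Done, Error}.
States satisfying AG EF (low_ink ∧ ¬error): {Paused, Printing, Done, Error}.

{Paused, Printing, Done, Error}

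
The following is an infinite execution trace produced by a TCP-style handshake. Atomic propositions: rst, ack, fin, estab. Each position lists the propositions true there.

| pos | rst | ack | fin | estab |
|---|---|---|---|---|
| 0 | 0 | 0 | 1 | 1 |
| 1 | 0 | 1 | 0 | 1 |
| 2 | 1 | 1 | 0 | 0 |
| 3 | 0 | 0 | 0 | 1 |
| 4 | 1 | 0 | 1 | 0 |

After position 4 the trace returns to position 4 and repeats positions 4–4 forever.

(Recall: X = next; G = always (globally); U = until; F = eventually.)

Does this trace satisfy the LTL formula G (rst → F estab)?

rst → F estab must hold at every position from 0 onward. It fails at position 4, so G (rst → F estab) is false.
Positions where rst holds: 2, 4.
Check F estab at each: 2→ok, 4→fails.

Does not hold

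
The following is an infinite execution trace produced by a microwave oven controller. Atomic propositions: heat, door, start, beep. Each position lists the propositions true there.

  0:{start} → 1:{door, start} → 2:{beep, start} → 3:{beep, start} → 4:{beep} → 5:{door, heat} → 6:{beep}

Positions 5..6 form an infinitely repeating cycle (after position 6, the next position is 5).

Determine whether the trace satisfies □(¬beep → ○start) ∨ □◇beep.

¬beep → ○start must hold at every position from 0 onward. It fails at position 5, so □(¬beep → ○start) is false.
Positions where ¬beep holds: 0, 1, 5.
Check ○start at each: 0→ok, 1→ok, 5→fails.
◇beep holds at every position 0..6, and those are all positions ever visited, so □◇beep holds.
At position 0: □(¬beep → ○start) is false; □◇beep is true; so □(¬beep → ○start) ∨ □◇beep is true.

Satisfied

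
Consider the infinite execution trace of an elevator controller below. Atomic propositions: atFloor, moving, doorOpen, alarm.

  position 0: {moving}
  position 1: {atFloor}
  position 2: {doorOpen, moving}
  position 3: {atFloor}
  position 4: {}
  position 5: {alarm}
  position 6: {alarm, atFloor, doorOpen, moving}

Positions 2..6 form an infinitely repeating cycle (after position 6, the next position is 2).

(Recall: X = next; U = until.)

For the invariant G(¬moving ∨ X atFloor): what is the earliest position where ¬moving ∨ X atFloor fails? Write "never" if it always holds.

Check ¬moving ∨ X atFloor at each position in order: 0 ✓, 1 ✓, 2 ✓, 3 ✓, 4 ✓, 5 ✓.
At position 6 the labels are {alarm, atFloor, doorOpen, moving} and the next position 2 has {doorOpen, moving}, so ¬moving ∨ X atFloor is false there. This is the first violation.

6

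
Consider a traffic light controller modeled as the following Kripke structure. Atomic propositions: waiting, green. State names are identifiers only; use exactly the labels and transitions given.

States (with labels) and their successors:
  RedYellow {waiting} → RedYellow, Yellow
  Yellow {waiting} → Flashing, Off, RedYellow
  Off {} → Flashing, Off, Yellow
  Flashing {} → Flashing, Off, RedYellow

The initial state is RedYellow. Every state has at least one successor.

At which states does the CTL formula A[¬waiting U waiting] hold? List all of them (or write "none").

{RedYellow, Yellow}

States satisfying ¬waiting: {Off, Flashing}.
States satisfying waiting: {RedYellow, Yellow}.
States satisfying A[¬waiting U waiting]: {RedYellow, Yellow}.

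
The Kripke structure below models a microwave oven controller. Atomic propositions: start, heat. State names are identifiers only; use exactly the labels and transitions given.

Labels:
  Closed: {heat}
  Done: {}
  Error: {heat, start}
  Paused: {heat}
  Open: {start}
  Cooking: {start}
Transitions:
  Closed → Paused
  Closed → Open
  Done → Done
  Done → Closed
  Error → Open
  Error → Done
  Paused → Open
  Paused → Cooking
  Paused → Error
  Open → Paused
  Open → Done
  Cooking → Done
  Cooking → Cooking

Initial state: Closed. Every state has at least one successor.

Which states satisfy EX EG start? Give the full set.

{Paused, Cooking}

States satisfying EG start: {Cooking}.
States satisfying EX EG start: {Paused, Cooking}.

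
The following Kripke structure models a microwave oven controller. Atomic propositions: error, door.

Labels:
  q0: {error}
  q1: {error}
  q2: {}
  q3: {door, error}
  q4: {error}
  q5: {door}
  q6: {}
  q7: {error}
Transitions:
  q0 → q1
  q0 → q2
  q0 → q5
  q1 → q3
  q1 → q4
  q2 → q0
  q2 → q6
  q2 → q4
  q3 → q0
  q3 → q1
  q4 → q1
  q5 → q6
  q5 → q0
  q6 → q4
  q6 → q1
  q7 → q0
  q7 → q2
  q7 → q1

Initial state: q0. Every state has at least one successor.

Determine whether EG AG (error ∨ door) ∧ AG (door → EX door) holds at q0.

Violated

States satisfying AG (error ∨ door): ∅.
States satisfying EG AG (error ∨ door): ∅.
States satisfying door → EX door: {q0, q1, q2, q4, q6, q7}.
States satisfying AG (door → EX door): ∅.
States satisfying EG AG (error ∨ door) ∧ AG (door → EX door): ∅.
q0 ∉ Sat(EG AG (error ∨ door) ∧ AG (door → EX door)).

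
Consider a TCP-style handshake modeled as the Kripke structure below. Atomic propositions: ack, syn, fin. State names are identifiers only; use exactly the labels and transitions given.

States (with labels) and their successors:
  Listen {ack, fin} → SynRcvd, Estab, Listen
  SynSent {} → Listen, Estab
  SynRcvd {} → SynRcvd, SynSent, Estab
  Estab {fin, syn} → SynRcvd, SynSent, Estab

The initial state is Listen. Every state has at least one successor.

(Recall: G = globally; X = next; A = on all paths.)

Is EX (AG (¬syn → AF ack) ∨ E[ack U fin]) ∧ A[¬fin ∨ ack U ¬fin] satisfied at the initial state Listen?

Does not hold

States satisfying AG (¬syn → AF ack) ∨ E[ack U fin]: {Listen, Estab}.
States satisfying EX (AG (¬syn → AF ack) ∨ E[ack U fin]): {Listen, SynSent, SynRcvd, Estab}.
States satisfying ¬fin ∨ ack: {Listen, SynSent, SynRcvd}.
States satisfying ¬fin: {SynSent, SynRcvd}.
States satisfying A[¬fin ∨ ack U ¬fin]: {SynSent, SynRcvd}.
States satisfying EX (AG (¬syn → AF ack) ∨ E[ack U fin]) ∧ A[¬fin ∨ ack U ¬fin]: {SynSent, SynRcvd}.
Listen ∉ Sat(EX (AG (¬syn → AF ack) ∨ E[ack U fin]) ∧ A[¬fin ∨ ack U ¬fin]).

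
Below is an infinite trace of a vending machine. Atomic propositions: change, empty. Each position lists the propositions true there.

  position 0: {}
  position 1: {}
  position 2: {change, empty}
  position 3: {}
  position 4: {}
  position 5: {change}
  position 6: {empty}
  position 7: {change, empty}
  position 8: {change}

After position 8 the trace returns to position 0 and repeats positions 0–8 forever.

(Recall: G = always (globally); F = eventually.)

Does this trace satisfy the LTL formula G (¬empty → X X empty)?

Violated

¬empty → X X empty must hold at every position from 0 onward. It fails at position 1, so G (¬empty → X X empty) is false.
Positions where ¬empty holds: 0, 1, 3, 4, 5, 8.
Check X X empty at each: 0→ok, 1→fails, 3→fails, 4→ok, 5→ok, 8→fails.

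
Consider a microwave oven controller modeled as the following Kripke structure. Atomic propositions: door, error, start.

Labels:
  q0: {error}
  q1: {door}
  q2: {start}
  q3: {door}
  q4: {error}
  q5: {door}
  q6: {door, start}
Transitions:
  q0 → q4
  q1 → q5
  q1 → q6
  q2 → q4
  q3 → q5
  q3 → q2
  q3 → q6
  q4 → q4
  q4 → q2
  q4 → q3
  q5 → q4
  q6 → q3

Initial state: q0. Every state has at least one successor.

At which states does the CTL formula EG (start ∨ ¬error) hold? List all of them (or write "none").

States satisfying start ∨ ¬error: {q1, q2, q3, q5, q6}.
States satisfying EG (start ∨ ¬error): {q1, q3, q6}.

{q1, q3, q6}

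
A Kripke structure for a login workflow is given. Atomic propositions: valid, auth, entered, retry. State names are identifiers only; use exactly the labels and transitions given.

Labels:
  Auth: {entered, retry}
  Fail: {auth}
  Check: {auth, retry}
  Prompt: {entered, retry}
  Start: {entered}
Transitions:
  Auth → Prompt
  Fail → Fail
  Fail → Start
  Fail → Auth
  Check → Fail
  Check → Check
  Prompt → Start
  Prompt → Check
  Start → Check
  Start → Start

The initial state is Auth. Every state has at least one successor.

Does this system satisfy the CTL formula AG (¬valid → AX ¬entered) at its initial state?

States satisfying ¬valid → AX ¬entered: {Check}.
States satisfying AG (¬valid → AX ¬entered): ∅.
Auth is reachable from Auth and violates ¬valid → AX ¬entered, so AG fails at Auth.
Auth ∉ Sat(AG (¬valid → AX ¬entered)).

Does not hold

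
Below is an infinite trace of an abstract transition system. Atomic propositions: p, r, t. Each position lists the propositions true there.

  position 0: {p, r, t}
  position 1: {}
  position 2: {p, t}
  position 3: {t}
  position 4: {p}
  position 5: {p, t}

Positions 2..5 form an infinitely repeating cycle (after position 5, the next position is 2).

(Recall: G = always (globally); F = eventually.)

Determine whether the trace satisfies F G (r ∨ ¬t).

G (r ∨ ¬t) is false at every position 0..5, so it never becomes true and F G (r ∨ ¬t) fails.

Does not hold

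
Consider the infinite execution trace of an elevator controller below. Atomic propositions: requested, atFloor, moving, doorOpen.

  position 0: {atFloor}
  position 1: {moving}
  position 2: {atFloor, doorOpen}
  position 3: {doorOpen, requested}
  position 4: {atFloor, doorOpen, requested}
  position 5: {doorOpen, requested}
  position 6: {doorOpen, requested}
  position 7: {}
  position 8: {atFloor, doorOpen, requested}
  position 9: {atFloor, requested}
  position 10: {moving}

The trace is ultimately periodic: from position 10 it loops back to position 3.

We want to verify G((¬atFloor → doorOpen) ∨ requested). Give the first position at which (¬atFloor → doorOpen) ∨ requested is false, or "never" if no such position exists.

Check (¬atFloor → doorOpen) ∨ requested at each position in order: 0 ✓.
At position 1 the labels are {moving}, so (¬atFloor → doorOpen) ∨ requested is false there. This is the first violation.

1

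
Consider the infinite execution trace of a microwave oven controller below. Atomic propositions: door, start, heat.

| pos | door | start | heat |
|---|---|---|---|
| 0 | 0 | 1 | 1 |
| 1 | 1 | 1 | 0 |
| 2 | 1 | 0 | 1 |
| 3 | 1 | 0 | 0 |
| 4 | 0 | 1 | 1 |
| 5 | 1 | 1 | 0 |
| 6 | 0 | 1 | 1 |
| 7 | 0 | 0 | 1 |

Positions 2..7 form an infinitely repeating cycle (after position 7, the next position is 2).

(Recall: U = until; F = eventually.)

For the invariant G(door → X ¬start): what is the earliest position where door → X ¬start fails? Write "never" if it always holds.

Check door → X ¬start at each position in order: 0 ✓, 1 ✓, 2 ✓.
At position 3 the labels are {door} and the next position 4 has {heat, start}, so door → X ¬start is false there. This is the first violation.

3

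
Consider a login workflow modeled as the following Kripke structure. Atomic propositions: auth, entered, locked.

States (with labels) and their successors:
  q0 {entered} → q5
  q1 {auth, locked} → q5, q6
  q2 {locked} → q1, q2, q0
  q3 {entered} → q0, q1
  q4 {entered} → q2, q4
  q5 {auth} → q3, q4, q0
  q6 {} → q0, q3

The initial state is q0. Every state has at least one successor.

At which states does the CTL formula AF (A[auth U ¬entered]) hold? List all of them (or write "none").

{q0, q1, q2, q3, q5, q6}

States satisfying A[auth U ¬entered]: {q1, q2, q5, q6}.
States satisfying AF (A[auth U ¬entered]): {q0, q1, q2, q3, q5, q6}.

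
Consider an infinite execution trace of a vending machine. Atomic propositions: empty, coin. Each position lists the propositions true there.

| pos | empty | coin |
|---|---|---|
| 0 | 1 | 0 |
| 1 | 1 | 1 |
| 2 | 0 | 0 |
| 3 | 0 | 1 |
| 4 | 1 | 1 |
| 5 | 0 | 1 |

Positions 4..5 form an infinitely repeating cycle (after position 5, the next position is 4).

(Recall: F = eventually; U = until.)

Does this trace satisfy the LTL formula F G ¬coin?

G ¬coin is false at every position 0..5, so it never becomes true and F G ¬coin fails.

Violated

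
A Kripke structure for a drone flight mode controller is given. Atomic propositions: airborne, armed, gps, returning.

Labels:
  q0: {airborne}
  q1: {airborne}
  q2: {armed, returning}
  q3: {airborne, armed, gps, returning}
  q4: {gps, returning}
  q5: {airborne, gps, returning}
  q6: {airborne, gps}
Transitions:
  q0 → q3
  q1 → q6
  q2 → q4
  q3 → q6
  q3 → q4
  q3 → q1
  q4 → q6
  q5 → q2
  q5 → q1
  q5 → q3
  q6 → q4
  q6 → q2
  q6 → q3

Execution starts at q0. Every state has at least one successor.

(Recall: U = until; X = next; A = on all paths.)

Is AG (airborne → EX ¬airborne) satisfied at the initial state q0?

States satisfying airborne → EX ¬airborne: {q2, q3, q4, q5, q6}.
States satisfying AG (airborne → EX ¬airborne): ∅.
q0 is reachable from q0 and violates airborne → EX ¬airborne, so AG fails at q0.
q0 ∉ Sat(AG (airborne → EX ¬airborne)).

No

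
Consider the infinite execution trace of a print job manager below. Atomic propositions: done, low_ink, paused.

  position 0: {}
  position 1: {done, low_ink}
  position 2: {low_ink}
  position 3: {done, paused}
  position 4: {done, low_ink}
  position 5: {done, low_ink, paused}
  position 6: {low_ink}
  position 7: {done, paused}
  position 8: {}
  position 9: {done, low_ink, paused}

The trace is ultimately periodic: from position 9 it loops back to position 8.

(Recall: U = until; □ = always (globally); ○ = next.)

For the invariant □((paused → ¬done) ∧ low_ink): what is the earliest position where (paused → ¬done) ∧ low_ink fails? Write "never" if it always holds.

At position 0 the labels are {}, so (paused → ¬done) ∧ low_ink is false there. This is the first violation.

0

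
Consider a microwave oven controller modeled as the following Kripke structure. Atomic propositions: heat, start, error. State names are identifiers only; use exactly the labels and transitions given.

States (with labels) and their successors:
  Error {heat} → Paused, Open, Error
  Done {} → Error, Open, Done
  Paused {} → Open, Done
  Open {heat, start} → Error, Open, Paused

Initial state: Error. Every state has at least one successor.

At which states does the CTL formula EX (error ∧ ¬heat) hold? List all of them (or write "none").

States satisfying error ∧ ¬heat: ∅.
States satisfying EX (error ∧ ¬heat): ∅.

none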